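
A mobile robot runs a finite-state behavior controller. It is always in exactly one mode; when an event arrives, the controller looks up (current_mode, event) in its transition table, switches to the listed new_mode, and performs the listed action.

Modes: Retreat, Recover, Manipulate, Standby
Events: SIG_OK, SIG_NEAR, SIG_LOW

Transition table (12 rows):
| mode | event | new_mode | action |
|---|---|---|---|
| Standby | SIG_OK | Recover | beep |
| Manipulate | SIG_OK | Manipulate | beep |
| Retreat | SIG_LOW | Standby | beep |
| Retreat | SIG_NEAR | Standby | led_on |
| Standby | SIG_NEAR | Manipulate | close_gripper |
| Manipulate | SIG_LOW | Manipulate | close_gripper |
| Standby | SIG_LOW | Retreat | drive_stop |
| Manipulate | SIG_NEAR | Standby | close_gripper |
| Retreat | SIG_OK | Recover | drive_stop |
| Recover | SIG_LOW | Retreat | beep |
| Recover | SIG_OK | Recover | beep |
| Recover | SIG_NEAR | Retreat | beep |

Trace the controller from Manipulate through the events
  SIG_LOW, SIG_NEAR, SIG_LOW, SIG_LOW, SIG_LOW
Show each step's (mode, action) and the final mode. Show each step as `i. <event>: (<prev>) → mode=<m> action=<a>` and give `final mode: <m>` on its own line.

final mode: Retreat

1. SIG_LOW: (Manipulate) → mode=Manipulate action=close_gripper
2. SIG_NEAR: (Manipulate) → mode=Standby action=close_gripper
3. SIG_LOW: (Standby) → mode=Retreat action=drive_stop
4. SIG_LOW: (Retreat) → mode=Standby action=beep
5. SIG_LOW: (Standby) → mode=Retreat action=drive_stop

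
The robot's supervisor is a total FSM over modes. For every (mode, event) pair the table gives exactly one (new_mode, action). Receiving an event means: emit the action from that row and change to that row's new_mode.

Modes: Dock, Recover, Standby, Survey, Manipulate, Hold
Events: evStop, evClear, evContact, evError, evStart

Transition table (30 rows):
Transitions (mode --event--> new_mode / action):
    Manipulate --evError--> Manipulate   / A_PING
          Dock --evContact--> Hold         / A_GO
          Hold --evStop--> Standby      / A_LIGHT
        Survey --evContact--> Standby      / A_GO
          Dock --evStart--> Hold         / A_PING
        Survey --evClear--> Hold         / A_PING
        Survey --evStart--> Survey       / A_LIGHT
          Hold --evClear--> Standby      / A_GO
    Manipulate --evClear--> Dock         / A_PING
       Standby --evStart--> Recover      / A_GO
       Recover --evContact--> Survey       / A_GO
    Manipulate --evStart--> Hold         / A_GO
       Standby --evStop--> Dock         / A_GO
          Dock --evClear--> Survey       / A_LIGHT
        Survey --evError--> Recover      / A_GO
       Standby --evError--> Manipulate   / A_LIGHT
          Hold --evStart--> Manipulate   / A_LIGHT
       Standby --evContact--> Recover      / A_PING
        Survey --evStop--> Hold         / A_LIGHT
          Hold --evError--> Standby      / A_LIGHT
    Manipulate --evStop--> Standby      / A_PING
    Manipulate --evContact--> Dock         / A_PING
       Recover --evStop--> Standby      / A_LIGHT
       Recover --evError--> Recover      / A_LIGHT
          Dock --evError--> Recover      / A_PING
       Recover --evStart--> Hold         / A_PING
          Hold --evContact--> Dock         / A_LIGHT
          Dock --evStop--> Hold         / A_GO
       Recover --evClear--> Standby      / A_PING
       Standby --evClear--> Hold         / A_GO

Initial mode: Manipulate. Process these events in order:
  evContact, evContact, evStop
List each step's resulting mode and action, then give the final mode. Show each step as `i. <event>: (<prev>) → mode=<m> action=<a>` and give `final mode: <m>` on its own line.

final mode: Standby

1. evContact: (Manipulate) → mode=Dock action=A_PING
2. evContact: (Dock) → mode=Hold action=A_GO
3. evStop: (Hold) → mode=Standby action=A_LIGHT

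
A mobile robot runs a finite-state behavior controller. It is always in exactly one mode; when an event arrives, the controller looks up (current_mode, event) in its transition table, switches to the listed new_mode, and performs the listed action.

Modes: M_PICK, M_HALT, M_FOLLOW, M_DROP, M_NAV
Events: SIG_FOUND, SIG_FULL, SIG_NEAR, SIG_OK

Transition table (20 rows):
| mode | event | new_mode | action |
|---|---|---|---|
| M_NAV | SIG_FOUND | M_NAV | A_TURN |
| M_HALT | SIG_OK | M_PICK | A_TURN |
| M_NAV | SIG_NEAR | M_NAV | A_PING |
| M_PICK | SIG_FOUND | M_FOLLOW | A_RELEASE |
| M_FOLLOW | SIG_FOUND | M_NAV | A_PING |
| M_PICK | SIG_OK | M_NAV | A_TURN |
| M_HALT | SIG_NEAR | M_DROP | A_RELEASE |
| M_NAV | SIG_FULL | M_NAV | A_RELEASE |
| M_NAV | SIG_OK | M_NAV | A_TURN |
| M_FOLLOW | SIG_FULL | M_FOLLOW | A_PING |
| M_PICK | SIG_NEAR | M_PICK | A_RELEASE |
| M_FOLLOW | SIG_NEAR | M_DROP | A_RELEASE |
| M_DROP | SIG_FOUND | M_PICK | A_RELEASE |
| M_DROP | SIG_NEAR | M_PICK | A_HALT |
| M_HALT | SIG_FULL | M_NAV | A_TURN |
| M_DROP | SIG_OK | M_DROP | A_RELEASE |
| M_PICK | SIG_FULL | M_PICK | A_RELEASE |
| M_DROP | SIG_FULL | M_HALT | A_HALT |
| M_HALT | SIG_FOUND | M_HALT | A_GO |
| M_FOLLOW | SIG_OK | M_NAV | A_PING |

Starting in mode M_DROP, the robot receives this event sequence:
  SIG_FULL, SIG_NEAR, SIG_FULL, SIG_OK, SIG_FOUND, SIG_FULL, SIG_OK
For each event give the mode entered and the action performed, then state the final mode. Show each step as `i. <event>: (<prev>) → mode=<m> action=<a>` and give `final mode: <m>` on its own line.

1. SIG_FULL: (M_DROP) → mode=M_HALT action=A_HALT
2. SIG_NEAR: (M_HALT) → mode=M_DROP action=A_RELEASE
3. SIG_FULL: (M_DROP) → mode=M_HALT action=A_HALT
4. SIG_OK: (M_HALT) → mode=M_PICK action=A_TURN
5. SIG_FOUND: (M_PICK) → mode=M_FOLLOW action=A_RELEASE
6. SIG_FULL: (M_FOLLOW) → mode=M_FOLLOW action=A_PING
7. SIG_OK: (M_FOLLOW) → mode=M_NAV action=A_PING

final mode: M_NAV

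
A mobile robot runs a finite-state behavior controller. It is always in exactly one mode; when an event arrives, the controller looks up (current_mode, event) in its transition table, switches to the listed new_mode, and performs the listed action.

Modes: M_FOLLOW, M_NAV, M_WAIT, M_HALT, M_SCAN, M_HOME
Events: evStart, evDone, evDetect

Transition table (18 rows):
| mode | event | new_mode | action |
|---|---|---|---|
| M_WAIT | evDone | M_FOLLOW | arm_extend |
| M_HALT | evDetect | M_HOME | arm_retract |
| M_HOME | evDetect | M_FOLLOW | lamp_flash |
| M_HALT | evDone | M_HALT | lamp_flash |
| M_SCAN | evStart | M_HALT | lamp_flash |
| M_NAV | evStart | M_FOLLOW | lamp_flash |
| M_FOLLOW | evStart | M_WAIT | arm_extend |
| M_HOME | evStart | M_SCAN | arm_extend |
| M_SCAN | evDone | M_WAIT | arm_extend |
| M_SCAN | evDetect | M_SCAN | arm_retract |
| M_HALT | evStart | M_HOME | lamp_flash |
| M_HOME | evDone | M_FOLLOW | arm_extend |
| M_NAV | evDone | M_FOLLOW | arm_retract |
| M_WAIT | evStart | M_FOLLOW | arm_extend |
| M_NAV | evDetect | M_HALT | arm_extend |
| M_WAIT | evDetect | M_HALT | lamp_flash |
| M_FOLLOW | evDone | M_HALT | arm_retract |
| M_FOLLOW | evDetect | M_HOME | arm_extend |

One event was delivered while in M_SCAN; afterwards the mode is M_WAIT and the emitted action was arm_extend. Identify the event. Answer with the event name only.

try evStart: (M_SCAN, evStart) → (M_HALT, lamp_flash)
try evDone: (M_SCAN, evDone) → (M_WAIT, arm_extend)  ← matches
try evDetect: (M_SCAN, evDetect) → (M_SCAN, arm_retract)

evDone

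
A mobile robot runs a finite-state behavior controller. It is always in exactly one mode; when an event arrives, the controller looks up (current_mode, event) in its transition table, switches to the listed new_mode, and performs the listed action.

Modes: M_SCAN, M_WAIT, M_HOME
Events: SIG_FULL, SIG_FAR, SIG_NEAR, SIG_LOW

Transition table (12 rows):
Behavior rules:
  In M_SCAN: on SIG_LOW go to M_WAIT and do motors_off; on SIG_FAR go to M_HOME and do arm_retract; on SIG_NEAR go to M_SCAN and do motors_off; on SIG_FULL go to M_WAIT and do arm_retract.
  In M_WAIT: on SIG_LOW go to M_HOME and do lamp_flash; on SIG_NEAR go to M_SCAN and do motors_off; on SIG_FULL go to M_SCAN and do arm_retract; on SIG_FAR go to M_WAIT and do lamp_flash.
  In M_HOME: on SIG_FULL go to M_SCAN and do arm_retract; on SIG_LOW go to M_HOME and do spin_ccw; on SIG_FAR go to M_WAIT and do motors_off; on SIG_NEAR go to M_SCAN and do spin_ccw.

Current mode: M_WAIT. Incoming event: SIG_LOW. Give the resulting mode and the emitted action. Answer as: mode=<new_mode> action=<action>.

mode=M_HOME action=lamp_flash

current mode = M_WAIT; filter table to that mode:
  (M_WAIT, SIG_LOW) → (M_HOME, lamp_flash)  ← event matches
  (M_WAIT, SIG_NEAR) → (M_SCAN, motors_off)
  (M_WAIT, SIG_FULL) → (M_SCAN, arm_retract)
  (M_WAIT, SIG_FAR) → (M_WAIT, lamp_flash)
event = SIG_LOW selects (M_HOME, lamp_flash)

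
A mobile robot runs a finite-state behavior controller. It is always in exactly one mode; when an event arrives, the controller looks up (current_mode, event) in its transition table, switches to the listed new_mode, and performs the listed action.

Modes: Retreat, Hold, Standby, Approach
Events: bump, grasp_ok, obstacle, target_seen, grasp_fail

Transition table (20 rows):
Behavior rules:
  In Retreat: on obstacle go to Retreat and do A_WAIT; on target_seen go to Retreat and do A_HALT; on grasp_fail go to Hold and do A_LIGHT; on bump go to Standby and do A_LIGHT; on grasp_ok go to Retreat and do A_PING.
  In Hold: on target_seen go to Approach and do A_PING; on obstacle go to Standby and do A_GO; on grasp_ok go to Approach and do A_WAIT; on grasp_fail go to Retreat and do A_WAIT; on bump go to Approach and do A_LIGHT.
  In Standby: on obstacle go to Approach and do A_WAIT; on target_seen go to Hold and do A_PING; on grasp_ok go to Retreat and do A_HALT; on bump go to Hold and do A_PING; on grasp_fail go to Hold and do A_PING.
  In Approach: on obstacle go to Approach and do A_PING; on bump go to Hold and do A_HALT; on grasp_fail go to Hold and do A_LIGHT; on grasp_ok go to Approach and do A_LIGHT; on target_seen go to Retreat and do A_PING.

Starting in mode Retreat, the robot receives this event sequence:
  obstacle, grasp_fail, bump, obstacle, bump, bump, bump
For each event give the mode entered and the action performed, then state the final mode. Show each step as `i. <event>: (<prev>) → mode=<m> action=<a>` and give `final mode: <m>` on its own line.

1. obstacle: (Retreat) → mode=Retreat action=A_WAIT
2. grasp_fail: (Retreat) → mode=Hold action=A_LIGHT
3. bump: (Hold) → mode=Approach action=A_LIGHT
4. obstacle: (Approach) → mode=Approach action=A_PING
5. bump: (Approach) → mode=Hold action=A_HALT
6. bump: (Hold) → mode=Approach action=A_LIGHT
7. bump: (Approach) → mode=Hold action=A_HALT

final mode: Hold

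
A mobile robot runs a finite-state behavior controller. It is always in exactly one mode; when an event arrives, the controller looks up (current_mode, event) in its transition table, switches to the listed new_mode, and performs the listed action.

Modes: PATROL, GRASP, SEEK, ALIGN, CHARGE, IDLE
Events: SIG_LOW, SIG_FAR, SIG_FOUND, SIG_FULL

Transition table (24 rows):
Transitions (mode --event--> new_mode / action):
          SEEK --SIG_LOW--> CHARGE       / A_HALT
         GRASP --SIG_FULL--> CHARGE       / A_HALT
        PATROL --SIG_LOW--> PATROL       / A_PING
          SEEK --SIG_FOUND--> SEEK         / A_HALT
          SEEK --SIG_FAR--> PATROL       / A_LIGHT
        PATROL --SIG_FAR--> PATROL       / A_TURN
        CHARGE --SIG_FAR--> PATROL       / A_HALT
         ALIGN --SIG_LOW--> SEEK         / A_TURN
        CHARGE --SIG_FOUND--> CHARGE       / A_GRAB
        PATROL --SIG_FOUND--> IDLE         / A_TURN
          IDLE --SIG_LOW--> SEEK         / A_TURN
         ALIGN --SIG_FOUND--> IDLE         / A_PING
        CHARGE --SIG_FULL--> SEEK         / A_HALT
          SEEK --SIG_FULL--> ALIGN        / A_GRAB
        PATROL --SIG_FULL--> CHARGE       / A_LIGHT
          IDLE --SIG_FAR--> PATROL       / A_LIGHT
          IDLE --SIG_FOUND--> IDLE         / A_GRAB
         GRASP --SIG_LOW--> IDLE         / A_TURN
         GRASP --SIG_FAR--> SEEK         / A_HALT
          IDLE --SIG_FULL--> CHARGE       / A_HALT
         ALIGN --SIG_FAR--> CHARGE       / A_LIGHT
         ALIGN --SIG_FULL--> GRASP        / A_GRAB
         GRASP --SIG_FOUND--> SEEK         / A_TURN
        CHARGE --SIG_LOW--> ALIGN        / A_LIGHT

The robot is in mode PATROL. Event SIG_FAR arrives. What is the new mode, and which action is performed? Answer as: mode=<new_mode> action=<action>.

mode=PATROL action=A_TURN

current mode = PATROL; filter table to that mode:
  (PATROL, SIG_LOW) → (PATROL, A_PING)
  (PATROL, SIG_FAR) → (PATROL, A_TURN)  ← event matches
  (PATROL, SIG_FOUND) → (IDLE, A_TURN)
  (PATROL, SIG_FULL) → (CHARGE, A_LIGHT)
event = SIG_FAR selects (PATROL, A_TURN)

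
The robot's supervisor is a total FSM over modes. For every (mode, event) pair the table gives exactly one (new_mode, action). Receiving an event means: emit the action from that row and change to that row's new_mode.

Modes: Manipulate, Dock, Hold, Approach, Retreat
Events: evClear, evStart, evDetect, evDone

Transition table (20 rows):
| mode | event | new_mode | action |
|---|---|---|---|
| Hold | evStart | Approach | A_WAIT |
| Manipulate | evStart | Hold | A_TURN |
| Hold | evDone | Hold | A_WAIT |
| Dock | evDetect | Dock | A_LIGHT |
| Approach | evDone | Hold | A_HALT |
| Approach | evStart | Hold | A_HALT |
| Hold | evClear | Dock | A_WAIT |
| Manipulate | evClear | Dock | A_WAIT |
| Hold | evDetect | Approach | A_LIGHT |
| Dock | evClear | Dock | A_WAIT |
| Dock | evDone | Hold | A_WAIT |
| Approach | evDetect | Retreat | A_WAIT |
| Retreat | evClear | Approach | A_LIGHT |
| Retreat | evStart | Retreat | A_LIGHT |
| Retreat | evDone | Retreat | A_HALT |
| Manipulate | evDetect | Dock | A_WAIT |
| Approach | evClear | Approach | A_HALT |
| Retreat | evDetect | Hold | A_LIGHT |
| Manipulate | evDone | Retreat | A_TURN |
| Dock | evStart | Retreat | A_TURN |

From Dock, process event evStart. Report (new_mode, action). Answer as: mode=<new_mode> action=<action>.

mode=Retreat action=A_TURN

current mode = Dock; filter table to that mode:
  (Dock, evDetect) → (Dock, A_LIGHT)
  (Dock, evClear) → (Dock, A_WAIT)
  (Dock, evDone) → (Hold, A_WAIT)
  (Dock, evStart) → (Retreat, A_TURN)  ← event matches
event = evStart selects (Retreat, A_TURN)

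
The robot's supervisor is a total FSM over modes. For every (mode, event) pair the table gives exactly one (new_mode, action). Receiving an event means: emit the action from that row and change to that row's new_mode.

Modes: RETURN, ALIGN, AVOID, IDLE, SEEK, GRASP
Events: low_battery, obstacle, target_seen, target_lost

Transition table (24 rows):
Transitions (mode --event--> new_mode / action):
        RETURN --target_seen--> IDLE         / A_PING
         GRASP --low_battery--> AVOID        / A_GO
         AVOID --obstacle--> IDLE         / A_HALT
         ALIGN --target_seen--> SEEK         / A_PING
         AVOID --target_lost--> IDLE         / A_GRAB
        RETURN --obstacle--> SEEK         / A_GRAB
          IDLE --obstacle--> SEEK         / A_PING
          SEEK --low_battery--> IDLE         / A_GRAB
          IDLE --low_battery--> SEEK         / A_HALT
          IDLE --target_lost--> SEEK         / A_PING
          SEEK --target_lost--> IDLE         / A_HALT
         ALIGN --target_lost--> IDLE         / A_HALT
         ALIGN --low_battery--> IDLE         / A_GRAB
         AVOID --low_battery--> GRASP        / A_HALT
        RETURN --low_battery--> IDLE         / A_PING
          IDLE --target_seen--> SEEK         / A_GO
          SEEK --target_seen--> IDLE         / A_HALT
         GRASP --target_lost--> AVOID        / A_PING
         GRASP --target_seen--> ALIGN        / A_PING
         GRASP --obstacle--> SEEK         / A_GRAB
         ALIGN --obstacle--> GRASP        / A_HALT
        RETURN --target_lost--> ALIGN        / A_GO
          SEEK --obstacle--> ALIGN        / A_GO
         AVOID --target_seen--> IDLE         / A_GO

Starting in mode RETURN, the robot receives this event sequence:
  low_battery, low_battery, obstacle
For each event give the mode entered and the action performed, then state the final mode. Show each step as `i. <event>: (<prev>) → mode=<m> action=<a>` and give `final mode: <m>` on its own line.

1. low_battery: (RETURN) → mode=IDLE action=A_PING
2. low_battery: (IDLE) → mode=SEEK action=A_HALT
3. obstacle: (SEEK) → mode=ALIGN action=A_GO

final mode: ALIGN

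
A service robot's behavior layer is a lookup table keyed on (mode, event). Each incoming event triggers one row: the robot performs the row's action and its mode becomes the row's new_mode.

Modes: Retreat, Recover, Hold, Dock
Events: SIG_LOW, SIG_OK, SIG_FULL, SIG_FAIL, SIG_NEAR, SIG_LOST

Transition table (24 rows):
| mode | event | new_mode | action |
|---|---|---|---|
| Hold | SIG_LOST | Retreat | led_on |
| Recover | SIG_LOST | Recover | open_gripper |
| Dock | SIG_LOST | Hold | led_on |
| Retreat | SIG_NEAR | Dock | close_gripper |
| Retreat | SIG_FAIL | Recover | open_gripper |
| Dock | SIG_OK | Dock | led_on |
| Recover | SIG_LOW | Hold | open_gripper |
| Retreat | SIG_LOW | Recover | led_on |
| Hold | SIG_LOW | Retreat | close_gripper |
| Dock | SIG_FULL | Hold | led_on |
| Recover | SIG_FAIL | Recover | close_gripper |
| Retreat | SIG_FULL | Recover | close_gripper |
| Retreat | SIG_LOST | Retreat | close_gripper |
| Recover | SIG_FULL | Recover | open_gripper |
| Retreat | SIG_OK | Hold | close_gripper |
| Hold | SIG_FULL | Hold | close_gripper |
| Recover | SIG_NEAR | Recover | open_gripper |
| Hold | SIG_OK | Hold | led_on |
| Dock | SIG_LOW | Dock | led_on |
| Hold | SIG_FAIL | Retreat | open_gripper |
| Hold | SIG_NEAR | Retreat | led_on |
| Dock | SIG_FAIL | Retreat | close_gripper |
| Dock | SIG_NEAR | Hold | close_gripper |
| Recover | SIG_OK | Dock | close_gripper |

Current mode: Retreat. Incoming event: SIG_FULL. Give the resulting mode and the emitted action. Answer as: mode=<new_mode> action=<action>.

current mode = Retreat; filter table to that mode:
  (Retreat, SIG_NEAR) → (Dock, close_gripper)
  (Retreat, SIG_FAIL) → (Recover, open_gripper)
  (Retreat, SIG_LOW) → (Recover, led_on)
  (Retreat, SIG_FULL) → (Recover, close_gripper)  ← event matches
  (Retreat, SIG_LOST) → (Retreat, close_gripper)
  (Retreat, SIG_OK) → (Hold, close_gripper)
event = SIG_FULL selects (Recover, close_gripper)

mode=Recover action=close_gripper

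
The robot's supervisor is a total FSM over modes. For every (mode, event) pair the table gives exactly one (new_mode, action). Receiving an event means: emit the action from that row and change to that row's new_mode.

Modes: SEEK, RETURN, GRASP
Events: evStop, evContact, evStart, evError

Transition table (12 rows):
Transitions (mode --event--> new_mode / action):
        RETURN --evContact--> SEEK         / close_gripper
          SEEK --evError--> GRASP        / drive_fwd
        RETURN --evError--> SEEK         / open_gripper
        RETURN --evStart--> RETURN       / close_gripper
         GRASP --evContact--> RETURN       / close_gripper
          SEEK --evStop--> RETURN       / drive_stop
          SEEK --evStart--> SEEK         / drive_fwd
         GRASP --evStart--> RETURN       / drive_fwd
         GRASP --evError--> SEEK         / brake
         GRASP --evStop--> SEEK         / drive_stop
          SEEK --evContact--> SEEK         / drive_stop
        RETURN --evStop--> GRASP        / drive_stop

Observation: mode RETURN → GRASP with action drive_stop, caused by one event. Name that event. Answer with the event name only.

evStop

try evStop: (RETURN, evStop) → (GRASP, drive_stop)  ← matches
try evContact: (RETURN, evContact) → (SEEK, close_gripper)
try evStart: (RETURN, evStart) → (RETURN, close_gripper)
try evError: (RETURN, evError) → (SEEK, open_gripper)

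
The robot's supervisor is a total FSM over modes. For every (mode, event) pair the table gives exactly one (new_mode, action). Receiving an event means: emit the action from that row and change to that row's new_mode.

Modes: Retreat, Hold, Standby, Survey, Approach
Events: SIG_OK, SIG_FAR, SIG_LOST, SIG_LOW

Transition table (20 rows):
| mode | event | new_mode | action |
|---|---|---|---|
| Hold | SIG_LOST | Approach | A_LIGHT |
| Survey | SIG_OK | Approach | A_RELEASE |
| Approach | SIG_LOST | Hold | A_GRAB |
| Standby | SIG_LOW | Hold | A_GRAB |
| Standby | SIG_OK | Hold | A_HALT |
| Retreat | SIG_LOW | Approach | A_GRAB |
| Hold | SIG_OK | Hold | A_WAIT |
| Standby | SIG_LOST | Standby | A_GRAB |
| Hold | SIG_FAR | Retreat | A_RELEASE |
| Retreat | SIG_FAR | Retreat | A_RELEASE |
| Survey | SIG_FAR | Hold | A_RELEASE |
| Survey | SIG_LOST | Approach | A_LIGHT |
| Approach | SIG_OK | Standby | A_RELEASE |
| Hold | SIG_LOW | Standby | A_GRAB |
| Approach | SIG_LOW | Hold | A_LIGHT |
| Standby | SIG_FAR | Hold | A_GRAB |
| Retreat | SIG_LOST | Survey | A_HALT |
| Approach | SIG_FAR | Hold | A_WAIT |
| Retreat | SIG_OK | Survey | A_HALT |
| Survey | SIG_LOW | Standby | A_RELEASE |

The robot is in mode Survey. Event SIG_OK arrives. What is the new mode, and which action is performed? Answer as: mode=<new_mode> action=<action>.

current mode = Survey; filter table to that mode:
  (Survey, SIG_OK) → (Approach, A_RELEASE)  ← event matches
  (Survey, SIG_FAR) → (Hold, A_RELEASE)
  (Survey, SIG_LOST) → (Approach, A_LIGHT)
  (Survey, SIG_LOW) → (Standby, A_RELEASE)
event = SIG_OK selects (Approach, A_RELEASE)

mode=Approach action=A_RELEASE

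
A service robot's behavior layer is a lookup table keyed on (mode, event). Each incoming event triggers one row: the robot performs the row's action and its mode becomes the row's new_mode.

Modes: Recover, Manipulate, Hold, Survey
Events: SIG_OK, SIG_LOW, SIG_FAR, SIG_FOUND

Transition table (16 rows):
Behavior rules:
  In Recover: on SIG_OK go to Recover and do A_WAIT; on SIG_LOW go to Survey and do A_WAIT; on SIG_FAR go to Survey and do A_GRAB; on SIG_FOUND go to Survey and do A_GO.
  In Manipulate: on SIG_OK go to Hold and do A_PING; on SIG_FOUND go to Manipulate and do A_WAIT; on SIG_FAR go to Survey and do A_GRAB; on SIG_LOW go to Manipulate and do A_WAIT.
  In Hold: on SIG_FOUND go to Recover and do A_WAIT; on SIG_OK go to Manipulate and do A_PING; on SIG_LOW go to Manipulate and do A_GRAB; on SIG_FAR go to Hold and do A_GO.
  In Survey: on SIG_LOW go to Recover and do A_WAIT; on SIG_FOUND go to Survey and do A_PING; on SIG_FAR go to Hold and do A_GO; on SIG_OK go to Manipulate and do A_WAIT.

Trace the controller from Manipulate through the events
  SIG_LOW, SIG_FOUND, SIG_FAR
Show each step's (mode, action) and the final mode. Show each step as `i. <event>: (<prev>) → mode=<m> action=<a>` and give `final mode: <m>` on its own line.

1. SIG_LOW: (Manipulate) → mode=Manipulate action=A_WAIT
2. SIG_FOUND: (Manipulate) → mode=Manipulate action=A_WAIT
3. SIG_FAR: (Manipulate) → mode=Survey action=A_GRAB

final mode: Survey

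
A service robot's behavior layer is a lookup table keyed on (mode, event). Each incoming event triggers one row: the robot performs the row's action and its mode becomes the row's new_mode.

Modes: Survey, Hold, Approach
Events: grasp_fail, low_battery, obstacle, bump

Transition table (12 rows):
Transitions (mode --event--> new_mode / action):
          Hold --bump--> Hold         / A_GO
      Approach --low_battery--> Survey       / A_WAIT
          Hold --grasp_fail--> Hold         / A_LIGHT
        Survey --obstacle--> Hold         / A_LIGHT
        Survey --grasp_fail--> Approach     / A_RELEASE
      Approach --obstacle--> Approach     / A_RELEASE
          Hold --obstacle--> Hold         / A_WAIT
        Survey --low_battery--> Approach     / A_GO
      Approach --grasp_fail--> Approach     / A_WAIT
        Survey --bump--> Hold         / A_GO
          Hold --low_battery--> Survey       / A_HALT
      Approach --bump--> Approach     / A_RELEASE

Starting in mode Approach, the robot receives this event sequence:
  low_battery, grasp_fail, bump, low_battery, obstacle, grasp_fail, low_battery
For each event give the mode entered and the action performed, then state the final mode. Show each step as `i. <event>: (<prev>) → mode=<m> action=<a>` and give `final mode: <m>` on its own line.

1. low_battery: (Approach) → mode=Survey action=A_WAIT
2. grasp_fail: (Survey) → mode=Approach action=A_RELEASE
3. bump: (Approach) → mode=Approach action=A_RELEASE
4. low_battery: (Approach) → mode=Survey action=A_WAIT
5. obstacle: (Survey) → mode=Hold action=A_LIGHT
6. grasp_fail: (Hold) → mode=Hold action=A_LIGHT
7. low_battery: (Hold) → mode=Survey action=A_HALT

final mode: Survey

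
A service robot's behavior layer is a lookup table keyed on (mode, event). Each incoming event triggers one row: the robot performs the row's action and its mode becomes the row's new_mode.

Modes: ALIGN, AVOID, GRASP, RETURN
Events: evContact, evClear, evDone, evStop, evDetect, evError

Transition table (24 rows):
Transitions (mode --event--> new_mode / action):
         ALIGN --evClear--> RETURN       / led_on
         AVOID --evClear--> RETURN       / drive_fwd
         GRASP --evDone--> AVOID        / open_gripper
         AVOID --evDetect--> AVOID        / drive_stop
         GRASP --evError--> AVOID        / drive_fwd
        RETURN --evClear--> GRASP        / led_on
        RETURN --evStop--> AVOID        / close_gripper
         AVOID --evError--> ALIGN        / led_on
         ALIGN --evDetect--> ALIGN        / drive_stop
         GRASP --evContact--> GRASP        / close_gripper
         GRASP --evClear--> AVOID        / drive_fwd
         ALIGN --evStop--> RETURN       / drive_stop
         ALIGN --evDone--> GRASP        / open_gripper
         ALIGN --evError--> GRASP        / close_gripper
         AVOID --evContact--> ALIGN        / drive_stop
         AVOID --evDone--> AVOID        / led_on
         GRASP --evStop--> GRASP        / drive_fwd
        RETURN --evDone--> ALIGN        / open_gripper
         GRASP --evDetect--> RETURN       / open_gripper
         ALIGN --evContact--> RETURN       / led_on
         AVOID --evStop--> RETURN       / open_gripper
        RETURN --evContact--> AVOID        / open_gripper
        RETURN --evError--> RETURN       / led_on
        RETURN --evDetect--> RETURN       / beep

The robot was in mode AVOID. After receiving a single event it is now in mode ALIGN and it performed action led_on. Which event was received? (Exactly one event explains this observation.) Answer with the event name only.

evError

try evContact: (AVOID, evContact) → (ALIGN, drive_stop)
try evClear: (AVOID, evClear) → (RETURN, drive_fwd)
try evDone: (AVOID, evDone) → (AVOID, led_on)
try evStop: (AVOID, evStop) → (RETURN, open_gripper)
try evDetect: (AVOID, evDetect) → (AVOID, drive_stop)
try evError: (AVOID, evError) → (ALIGN, led_on)  ← matches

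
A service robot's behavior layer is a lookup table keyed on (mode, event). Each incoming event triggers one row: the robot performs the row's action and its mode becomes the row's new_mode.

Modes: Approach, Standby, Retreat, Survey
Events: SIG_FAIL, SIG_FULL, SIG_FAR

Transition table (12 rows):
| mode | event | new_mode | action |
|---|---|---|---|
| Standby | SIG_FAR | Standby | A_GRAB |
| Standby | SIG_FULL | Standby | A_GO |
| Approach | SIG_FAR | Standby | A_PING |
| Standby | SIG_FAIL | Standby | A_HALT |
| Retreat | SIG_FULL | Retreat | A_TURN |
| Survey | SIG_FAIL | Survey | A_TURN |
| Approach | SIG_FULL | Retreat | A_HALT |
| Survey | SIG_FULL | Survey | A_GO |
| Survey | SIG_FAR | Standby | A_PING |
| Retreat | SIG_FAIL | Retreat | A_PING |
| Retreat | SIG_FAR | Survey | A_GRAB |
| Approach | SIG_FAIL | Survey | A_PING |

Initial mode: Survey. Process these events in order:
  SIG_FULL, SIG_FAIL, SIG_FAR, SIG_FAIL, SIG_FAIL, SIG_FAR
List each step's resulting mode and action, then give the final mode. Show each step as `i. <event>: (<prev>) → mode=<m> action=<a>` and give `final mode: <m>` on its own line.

1. SIG_FULL: (Survey) → mode=Survey action=A_GO
2. SIG_FAIL: (Survey) → mode=Survey action=A_TURN
3. SIG_FAR: (Survey) → mode=Standby action=A_PING
4. SIG_FAIL: (Standby) → mode=Standby action=A_HALT
5. SIG_FAIL: (Standby) → mode=Standby action=A_HALT
6. SIG_FAR: (Standby) → mode=Standby action=A_GRAB

final mode: Standby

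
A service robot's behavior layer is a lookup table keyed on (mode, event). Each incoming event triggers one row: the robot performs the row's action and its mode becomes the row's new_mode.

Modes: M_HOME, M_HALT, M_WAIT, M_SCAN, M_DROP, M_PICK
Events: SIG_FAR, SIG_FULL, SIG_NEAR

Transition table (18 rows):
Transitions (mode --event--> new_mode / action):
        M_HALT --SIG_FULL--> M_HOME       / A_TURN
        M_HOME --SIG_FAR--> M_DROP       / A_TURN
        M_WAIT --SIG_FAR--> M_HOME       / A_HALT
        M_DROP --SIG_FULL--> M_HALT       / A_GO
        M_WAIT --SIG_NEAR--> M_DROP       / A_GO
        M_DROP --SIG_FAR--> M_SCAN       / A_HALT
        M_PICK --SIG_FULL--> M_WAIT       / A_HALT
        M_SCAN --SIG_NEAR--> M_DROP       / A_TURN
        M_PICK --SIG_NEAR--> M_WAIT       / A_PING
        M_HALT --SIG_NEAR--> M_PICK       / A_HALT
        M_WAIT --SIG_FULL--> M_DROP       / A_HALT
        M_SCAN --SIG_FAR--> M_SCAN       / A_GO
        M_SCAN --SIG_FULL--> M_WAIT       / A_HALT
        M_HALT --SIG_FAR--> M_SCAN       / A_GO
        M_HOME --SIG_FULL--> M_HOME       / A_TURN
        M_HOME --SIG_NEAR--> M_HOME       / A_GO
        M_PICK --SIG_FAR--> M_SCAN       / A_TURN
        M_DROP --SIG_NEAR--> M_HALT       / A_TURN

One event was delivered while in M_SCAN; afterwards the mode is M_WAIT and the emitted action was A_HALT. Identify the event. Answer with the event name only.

try SIG_FAR: (M_SCAN, SIG_FAR) → (M_SCAN, A_GO)
try SIG_FULL: (M_SCAN, SIG_FULL) → (M_WAIT, A_HALT)  ← matches
try SIG_NEAR: (M_SCAN, SIG_NEAR) → (M_DROP, A_TURN)

SIG_FULL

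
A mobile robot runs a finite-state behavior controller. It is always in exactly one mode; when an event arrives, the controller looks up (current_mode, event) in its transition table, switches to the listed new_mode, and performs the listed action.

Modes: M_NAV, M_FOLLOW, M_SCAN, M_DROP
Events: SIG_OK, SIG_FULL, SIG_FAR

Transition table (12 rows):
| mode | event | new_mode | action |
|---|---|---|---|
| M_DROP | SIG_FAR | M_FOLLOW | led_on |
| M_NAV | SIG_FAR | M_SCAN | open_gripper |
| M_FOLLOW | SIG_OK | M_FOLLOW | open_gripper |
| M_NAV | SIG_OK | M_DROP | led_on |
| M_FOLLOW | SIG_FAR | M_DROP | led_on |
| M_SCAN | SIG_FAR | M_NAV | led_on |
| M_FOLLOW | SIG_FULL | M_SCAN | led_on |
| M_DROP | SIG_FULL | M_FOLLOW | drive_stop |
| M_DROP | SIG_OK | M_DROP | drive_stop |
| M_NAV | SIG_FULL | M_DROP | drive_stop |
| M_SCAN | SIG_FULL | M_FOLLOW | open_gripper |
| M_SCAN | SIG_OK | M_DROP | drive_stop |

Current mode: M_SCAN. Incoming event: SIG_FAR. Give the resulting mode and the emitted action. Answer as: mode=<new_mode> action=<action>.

mode=M_NAV action=led_on

current mode = M_SCAN; filter table to that mode:
  (M_SCAN, SIG_FAR) → (M_NAV, led_on)  ← event matches
  (M_SCAN, SIG_FULL) → (M_FOLLOW, open_gripper)
  (M_SCAN, SIG_OK) → (M_DROP, drive_stop)
event = SIG_FAR selects (M_NAV, led_on)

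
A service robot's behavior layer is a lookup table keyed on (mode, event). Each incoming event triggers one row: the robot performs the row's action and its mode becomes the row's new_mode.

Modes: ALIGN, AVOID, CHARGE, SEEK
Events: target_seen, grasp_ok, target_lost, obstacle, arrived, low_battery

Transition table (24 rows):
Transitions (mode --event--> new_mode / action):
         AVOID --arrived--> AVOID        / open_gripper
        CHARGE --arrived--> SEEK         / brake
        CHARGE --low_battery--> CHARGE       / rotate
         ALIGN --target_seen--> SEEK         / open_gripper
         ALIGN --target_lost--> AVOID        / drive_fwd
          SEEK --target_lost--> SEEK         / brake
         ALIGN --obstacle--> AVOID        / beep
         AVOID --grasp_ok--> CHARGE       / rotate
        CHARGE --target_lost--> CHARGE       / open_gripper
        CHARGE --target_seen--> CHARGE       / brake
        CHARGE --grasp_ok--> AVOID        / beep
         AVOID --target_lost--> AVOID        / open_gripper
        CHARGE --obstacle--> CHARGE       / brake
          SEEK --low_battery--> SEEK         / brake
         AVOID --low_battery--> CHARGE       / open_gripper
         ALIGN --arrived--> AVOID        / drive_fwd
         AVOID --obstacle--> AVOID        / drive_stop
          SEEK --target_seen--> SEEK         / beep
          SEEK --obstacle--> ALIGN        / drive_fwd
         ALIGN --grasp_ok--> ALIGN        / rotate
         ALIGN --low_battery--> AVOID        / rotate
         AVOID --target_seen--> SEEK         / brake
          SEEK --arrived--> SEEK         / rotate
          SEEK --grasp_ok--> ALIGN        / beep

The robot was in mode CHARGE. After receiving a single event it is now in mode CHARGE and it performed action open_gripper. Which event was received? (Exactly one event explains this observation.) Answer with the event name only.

target_lost

try target_seen: (CHARGE, target_seen) → (CHARGE, brake)
try grasp_ok: (CHARGE, grasp_ok) → (AVOID, beep)
try target_lost: (CHARGE, target_lost) → (CHARGE, open_gripper)  ← matches
try obstacle: (CHARGE, obstacle) → (CHARGE, brake)
try arrived: (CHARGE, arrived) → (SEEK, brake)
try low_battery: (CHARGE, low_battery) → (CHARGE, rotate)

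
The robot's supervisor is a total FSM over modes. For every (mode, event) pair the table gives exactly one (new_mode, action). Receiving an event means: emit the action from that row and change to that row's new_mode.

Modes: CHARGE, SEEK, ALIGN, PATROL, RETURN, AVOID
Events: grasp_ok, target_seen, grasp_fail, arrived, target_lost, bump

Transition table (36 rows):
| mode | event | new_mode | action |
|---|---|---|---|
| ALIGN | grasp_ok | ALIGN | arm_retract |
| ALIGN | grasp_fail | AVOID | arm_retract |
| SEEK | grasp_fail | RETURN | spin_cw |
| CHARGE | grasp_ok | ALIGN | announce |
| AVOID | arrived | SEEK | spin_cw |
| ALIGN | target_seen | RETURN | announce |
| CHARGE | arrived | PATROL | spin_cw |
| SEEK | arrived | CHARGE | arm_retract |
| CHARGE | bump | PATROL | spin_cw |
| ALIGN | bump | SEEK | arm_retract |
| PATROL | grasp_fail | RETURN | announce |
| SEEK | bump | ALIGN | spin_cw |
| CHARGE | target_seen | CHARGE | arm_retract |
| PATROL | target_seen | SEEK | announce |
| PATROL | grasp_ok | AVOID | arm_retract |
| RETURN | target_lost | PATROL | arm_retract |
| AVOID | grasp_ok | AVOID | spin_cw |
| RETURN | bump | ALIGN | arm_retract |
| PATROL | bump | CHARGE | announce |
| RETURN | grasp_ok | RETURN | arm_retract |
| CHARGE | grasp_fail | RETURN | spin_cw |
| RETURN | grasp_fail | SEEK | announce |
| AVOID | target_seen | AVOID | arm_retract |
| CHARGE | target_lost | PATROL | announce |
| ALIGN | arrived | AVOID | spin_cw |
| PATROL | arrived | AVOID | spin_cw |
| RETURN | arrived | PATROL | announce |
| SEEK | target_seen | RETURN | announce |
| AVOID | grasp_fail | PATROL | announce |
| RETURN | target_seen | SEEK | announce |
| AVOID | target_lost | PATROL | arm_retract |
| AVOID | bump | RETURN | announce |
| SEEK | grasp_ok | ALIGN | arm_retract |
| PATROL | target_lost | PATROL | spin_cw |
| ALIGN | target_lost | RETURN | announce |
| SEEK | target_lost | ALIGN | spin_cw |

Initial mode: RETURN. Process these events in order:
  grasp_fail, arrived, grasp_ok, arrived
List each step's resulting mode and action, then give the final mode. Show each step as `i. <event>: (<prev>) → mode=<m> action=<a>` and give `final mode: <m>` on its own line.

1. grasp_fail: (RETURN) → mode=SEEK action=announce
2. arrived: (SEEK) → mode=CHARGE action=arm_retract
3. grasp_ok: (CHARGE) → mode=ALIGN action=announce
4. arrived: (ALIGN) → mode=AVOID action=spin_cw

final mode: AVOID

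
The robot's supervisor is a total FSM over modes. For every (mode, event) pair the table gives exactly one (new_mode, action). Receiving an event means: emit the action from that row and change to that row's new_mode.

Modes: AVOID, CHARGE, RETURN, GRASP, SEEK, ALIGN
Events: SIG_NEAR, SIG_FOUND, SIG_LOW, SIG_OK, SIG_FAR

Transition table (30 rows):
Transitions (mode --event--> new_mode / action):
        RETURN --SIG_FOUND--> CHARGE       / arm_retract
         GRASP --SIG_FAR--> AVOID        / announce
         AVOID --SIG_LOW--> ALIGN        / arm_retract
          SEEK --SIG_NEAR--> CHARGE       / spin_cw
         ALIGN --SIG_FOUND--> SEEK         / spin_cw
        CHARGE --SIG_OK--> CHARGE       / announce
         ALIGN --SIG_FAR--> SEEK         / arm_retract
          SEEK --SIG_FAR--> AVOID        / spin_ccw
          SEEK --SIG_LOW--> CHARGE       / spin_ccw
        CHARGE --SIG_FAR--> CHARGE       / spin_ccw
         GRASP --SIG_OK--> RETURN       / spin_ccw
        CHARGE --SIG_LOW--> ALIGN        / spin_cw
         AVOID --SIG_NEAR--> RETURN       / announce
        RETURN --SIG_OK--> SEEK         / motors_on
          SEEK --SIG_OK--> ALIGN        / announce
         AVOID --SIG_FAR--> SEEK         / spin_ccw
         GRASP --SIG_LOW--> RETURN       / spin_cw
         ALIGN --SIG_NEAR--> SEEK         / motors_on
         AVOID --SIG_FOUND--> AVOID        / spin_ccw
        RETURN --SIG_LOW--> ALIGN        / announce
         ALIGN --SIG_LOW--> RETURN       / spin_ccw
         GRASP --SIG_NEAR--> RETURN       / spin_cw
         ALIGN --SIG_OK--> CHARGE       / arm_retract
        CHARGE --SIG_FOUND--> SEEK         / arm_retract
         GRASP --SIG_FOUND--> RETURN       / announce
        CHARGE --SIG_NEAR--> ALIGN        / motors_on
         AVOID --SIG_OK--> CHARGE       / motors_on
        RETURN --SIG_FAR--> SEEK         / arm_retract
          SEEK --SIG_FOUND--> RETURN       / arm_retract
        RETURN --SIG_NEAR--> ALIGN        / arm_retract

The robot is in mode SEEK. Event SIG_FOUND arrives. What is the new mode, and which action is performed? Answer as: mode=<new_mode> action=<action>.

mode=RETURN action=arm_retract

current mode = SEEK; filter table to that mode:
  (SEEK, SIG_NEAR) → (CHARGE, spin_cw)
  (SEEK, SIG_FAR) → (AVOID, spin_ccw)
  (SEEK, SIG_LOW) → (CHARGE, spin_ccw)
  (SEEK, SIG_OK) → (ALIGN, announce)
  (SEEK, SIG_FOUND) → (RETURN, arm_retract)  ← event matches
event = SIG_FOUND selects (RETURN, arm_retract)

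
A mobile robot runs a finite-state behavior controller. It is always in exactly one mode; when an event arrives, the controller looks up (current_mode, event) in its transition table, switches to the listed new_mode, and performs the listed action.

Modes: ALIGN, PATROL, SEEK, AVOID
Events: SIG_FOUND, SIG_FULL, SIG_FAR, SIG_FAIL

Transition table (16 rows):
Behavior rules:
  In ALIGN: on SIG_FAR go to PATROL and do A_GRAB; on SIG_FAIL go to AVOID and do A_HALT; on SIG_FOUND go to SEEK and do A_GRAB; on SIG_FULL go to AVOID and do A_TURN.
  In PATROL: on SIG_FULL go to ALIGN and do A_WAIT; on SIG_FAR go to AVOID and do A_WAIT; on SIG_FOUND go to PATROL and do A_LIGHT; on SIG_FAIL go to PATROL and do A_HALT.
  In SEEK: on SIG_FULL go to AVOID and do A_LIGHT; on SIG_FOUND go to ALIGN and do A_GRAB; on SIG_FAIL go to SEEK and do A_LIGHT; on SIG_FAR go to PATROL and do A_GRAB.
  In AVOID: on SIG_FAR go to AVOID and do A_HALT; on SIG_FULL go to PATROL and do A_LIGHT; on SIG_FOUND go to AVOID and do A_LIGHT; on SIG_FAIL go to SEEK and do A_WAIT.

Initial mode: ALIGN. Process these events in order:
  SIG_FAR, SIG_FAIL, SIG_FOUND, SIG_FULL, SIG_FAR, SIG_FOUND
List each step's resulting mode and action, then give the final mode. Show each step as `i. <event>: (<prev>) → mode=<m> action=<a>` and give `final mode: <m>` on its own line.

final mode: PATROL

1. SIG_FAR: (ALIGN) → mode=PATROL action=A_GRAB
2. SIG_FAIL: (PATROL) → mode=PATROL action=A_HALT
3. SIG_FOUND: (PATROL) → mode=PATROL action=A_LIGHT
4. SIG_FULL: (PATROL) → mode=ALIGN action=A_WAIT
5. SIG_FAR: (ALIGN) → mode=PATROL action=A_GRAB
6. SIG_FOUND: (PATROL) → mode=PATROL action=A_LIGHT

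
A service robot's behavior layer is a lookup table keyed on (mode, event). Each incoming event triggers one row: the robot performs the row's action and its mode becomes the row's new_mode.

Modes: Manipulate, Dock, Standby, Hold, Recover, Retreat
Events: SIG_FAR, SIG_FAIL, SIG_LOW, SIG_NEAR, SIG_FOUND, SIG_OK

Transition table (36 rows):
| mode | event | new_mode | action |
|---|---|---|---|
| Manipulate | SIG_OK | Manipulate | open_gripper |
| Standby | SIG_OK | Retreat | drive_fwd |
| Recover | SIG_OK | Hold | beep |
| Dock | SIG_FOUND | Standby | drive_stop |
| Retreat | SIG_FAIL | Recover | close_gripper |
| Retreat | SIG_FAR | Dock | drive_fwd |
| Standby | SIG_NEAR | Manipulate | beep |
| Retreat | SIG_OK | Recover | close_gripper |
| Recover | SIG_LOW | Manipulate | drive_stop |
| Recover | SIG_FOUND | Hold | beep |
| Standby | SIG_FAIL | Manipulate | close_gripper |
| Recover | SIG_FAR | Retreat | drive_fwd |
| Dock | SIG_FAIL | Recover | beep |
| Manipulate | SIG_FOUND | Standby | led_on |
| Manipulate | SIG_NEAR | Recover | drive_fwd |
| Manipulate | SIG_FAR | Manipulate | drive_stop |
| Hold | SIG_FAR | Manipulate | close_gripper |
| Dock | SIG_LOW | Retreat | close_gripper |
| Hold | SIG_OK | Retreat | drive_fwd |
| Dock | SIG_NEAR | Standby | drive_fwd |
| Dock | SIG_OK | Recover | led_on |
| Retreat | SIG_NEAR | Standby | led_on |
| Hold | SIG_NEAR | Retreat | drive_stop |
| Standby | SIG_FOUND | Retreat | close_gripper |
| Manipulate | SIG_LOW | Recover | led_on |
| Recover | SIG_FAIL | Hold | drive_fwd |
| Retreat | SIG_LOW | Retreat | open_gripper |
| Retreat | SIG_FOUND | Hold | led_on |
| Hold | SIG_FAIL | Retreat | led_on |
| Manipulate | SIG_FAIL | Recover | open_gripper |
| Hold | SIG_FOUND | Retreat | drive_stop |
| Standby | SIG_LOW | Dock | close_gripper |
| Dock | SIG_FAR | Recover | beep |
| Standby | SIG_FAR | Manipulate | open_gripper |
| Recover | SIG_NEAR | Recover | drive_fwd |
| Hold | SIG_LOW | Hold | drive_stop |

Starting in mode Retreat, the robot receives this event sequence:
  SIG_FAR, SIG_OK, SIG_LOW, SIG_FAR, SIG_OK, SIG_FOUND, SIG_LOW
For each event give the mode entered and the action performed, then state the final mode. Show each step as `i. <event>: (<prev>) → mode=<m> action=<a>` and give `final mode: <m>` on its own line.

final mode: Dock

1. SIG_FAR: (Retreat) → mode=Dock action=drive_fwd
2. SIG_OK: (Dock) → mode=Recover action=led_on
3. SIG_LOW: (Recover) → mode=Manipulate action=drive_stop
4. SIG_FAR: (Manipulate) → mode=Manipulate action=drive_stop
5. SIG_OK: (Manipulate) → mode=Manipulate action=open_gripper
6. SIG_FOUND: (Manipulate) → mode=Standby action=led_on
7. SIG_LOW: (Standby) → mode=Dock action=close_gripper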